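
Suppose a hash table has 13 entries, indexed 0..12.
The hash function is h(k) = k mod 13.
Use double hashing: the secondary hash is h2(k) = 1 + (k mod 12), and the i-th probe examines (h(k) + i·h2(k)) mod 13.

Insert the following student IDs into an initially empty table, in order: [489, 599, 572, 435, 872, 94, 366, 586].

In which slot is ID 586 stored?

12

489: h=8 -> slot 8
599: h=1 -> slot 1
572: h=0 -> slot 0
435: h=6 -> slot 6
872: h=1, h2=9, probe 1,10 -> slot 10
94: h=3 -> slot 3
366: h=2 -> slot 2
586: h=1, h2=11, probe 1,12 -> slot 12
Table: [572, 599, 366, 94, ∅, ∅, 435, ∅, 489, ∅, 872, ∅, 586]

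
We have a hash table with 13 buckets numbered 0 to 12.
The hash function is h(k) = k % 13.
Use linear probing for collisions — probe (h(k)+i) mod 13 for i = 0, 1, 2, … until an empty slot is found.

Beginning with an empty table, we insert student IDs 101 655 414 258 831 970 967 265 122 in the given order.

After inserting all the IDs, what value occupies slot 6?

101 hashes to 10; slot 10 is free => place at 10.
655 hashes to 5; slot 5 is free => place at 5.
414 hashes to 11; slot 11 is free => place at 11.
258 hashes to 11; 11 taken => place at 12.
831 hashes to 12; 12 taken => place at 0.
970 hashes to 8; slot 8 is free => place at 8.
967 hashes to 5; 5 taken => place at 6.
265 hashes to 5; 5,6 taken => place at 7.
122 hashes to 5; 5,6,7,8 taken => place at 9.
Table: [831, ∅, ∅, ∅, ∅, 655, 967, 265, 970, 122, 101, 414, 258]

967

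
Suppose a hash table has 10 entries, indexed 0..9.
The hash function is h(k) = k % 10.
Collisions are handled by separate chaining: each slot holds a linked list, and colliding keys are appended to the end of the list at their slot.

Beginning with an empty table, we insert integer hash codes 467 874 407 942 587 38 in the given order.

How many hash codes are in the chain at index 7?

3

Insert 467: h=7, bucket 7 empty → new chain.
Insert 874: h=4, bucket 4 empty → new chain.
Insert 407: h=7, bucket 7 nonempty → append to chain.
Insert 942: h=2, bucket 2 empty → new chain.
Insert 587: h=7, bucket 7 nonempty → append to chain.
Insert 38: h=8, bucket 8 empty → new chain.
Final buckets:
0: ∅
1: ∅
2: 942
3: ∅
4: 874
5: ∅
6: ∅
7: 467 -> 407 -> 587
8: 38
9: ∅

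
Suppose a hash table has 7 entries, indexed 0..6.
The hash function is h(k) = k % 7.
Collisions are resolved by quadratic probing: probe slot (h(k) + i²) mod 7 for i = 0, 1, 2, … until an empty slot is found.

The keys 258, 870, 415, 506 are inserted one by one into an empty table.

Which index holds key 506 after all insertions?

258: h=6 -> slot 6
870: h=2 -> slot 2
415: h=2, probe 2,3 -> slot 3
506: h=2, probe 2,3,6,4 -> slot 4
Table: [-, -, 870, 415, 506, -, 258]

4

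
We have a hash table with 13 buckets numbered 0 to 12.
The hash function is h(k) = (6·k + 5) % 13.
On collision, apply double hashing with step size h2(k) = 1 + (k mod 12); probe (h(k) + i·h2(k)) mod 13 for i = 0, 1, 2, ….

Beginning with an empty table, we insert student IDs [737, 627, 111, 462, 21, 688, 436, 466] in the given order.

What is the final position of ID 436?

0

Insert 737: h=7, slot 7 empty -> index 7.
Insert 627: h=10, slot 10 empty -> index 10.
Insert 111: h=8, slot 8 empty -> index 8.
Insert 462: h=8, h2=7, slot 8 occupied -> index 2.
Insert 21: h=1, slot 1 empty -> index 1.
Insert 688: h=12, slot 12 empty -> index 12.
Insert 436: h=8, h2=5, slot 8 occupied -> index 0.
Insert 466: h=6, slot 6 empty -> index 6.
Table: [436, 21, 462, -, -, -, 466, 737, 111, -, 627, -, 688]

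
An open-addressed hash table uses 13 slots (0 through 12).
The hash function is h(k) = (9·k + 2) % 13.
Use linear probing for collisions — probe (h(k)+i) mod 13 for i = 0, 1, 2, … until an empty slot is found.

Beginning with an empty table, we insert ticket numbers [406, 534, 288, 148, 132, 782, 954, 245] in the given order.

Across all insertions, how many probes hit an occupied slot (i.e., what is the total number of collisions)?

Insert 406: h=3, slot 3 empty => index 3.
Insert 534: h=11, slot 11 empty => index 11.
Insert 288: h=7, slot 7 empty => index 7.
Insert 148: h=8, slot 8 empty => index 8.
Insert 132: h=7, slots 7,8 occupied => index 9.
Insert 782: h=7, slots 7,8,9 occupied => index 10.
Insert 954: h=8, slots 8,9,10,11 occupied => index 12.
Insert 245: h=10, slots 10,11,12 occupied => index 0.
Table: [245, _, _, 406, _, _, _, 288, 148, 132, 782, 534, 954]

12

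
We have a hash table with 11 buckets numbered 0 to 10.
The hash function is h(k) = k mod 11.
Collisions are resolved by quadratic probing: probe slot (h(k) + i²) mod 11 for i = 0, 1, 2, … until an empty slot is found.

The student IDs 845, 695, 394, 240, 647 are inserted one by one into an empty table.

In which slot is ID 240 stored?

7

Insert 845: h=9, slot 9 empty → index 9.
Insert 695: h=2, slot 2 empty → index 2.
Insert 394: h=9, slot 9 occupied → index 10.
Insert 240: h=9, slots 9,10,2 occupied → index 7.
Insert 647: h=9, slots 9,10,2,7 occupied → index 3.
Table: [∅, ∅, 695, 647, ∅, ∅, ∅, 240, ∅, 845, 394]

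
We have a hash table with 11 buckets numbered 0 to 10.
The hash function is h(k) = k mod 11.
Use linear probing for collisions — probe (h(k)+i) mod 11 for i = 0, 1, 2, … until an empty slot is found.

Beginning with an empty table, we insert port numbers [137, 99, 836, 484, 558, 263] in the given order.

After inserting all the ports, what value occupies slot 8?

558

137 hashes to 5; slot 5 is free -> place at 5.
99 hashes to 0; slot 0 is free -> place at 0.
836 hashes to 0; 0 taken -> place at 1.
484 hashes to 0; 0,1 taken -> place at 2.
558 hashes to 8; slot 8 is free -> place at 8.
263 hashes to 10; slot 10 is free -> place at 10.
Table: [99, 836, 484, _, _, 137, _, _, 558, _, 263]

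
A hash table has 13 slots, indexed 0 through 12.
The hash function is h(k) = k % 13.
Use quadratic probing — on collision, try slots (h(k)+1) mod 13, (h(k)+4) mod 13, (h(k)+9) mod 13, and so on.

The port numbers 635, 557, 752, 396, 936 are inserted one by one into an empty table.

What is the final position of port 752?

2

635 hashes to 11; slot 11 is free → place at 11.
557 hashes to 11; 11 taken → place at 12.
752 hashes to 11; 11,12 taken → place at 2.
396 hashes to 6; slot 6 is free → place at 6.
936 hashes to 0; slot 0 is free → place at 0.
Table: [936, ., 752, ., ., ., 396, ., ., ., ., 635, 557]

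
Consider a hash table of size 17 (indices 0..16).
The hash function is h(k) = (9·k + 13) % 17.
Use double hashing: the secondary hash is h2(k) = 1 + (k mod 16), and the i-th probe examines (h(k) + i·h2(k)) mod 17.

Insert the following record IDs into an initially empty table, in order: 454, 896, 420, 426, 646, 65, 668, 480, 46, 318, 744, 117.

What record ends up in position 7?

420

Insert 454: h=2, slot 2 empty => index 2.
Insert 896: h=2, h2=1, slot 2 occupied => index 3.
Insert 420: h=2, h2=5, slot 2 occupied => index 7.
Insert 426: h=5, slot 5 empty => index 5.
Insert 646: h=13, slot 13 empty => index 13.
Insert 65: h=3, h2=2, slots 3,5,7 occupied => index 9.
Insert 668: h=7, h2=13, slots 7,3 occupied => index 16.
Insert 480: h=15, slot 15 empty => index 15.
Insert 46: h=2, h2=15, slot 2 occupied => index 0.
Insert 318: h=2, h2=15, slots 2,0,15,13 occupied => index 11.
Insert 744: h=11, h2=9, slots 11,3 occupied => index 12.
Insert 117: h=12, h2=6, slot 12 occupied => index 1.
Table: [46, 117, 454, 896, -, 426, -, 420, -, 65, -, 318, 744, 646, -, 480, 668]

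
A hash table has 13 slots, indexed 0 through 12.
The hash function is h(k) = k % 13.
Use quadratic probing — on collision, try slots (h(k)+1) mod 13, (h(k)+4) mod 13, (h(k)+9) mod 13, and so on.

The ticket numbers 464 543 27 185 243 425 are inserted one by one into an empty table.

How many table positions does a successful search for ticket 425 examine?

4

Insert 464: h=9, slot 9 empty -> index 9.
Insert 543: h=10, slot 10 empty -> index 10.
Insert 27: h=1, slot 1 empty -> index 1.
Insert 185: h=3, slot 3 empty -> index 3.
Insert 243: h=9, slots 9,10 occupied -> index 0.
Insert 425: h=9, slots 9,10,0 occupied -> index 5.
Table: [243, 27, —, 185, —, 425, —, —, —, 464, 543, —, —]
Lookup 425: h=9, probe 9,10,0,5 → found at 5.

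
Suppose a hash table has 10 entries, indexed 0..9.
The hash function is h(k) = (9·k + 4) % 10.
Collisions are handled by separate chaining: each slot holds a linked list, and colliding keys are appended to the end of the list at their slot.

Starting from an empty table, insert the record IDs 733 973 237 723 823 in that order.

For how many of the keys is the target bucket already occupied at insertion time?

3

733 -> bucket 1
973 -> bucket 1 (collision)
237 -> bucket 7
723 -> bucket 1 (collision)
823 -> bucket 1 (collision)
Final buckets:
0: _
1: 733 -> 973 -> 723 -> 823
2: _
3: _
4: _
5: _
6: _
7: 237
8: _
9: _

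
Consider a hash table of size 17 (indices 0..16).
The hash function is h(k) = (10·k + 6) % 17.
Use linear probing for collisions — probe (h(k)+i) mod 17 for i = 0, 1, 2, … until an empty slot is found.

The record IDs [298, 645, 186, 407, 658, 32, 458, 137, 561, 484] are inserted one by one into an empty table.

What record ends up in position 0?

298 hashes to 11; slot 11 is free -> place at 11.
645 hashes to 13; slot 13 is free -> place at 13.
186 hashes to 13; 13 taken -> place at 14.
407 hashes to 13; 13,14 taken -> place at 15.
658 hashes to 7; slot 7 is free -> place at 7.
32 hashes to 3; slot 3 is free -> place at 3.
458 hashes to 13; 13,14,15 taken -> place at 16.
137 hashes to 16; 16 taken -> place at 0.
561 hashes to 6; slot 6 is free -> place at 6.
484 hashes to 1; slot 1 is free -> place at 1.
Table: [137, 484, ., 32, ., ., 561, 658, ., ., ., 298, ., 645, 186, 407, 458]

137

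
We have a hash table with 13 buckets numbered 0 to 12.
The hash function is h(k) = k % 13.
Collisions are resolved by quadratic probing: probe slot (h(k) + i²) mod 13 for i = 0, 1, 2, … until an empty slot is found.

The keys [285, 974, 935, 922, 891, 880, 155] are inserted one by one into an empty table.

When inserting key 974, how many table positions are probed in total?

285: h=12 → slot 12
974: h=12, probe 12,0 → slot 0
935: h=12, probe 12,0,3 → slot 3
922: h=12, probe 12,0,3,8 → slot 8
891: h=7 → slot 7
880: h=9 → slot 9
155: h=12, probe 12,0,3,8,2 → slot 2
Table: [974, —, 155, 935, —, —, —, 891, 922, 880, —, —, 285]

2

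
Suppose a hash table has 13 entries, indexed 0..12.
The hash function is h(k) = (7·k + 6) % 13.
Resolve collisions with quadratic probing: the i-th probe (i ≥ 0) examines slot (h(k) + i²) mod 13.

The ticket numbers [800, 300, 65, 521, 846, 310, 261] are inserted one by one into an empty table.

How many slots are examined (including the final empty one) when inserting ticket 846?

3

800 hashes to 3; slot 3 is free → place at 3.
300 hashes to 0; slot 0 is free → place at 0.
65 hashes to 6; slot 6 is free → place at 6.
521 hashes to 0; 0 taken → place at 1.
846 hashes to 0; 0,1 taken → place at 4.
310 hashes to 5; slot 5 is free → place at 5.
261 hashes to 0; 0,1,4 taken → place at 9.
Table: [300, 521, -, 800, 846, 310, 65, -, -, 261, -, -, -]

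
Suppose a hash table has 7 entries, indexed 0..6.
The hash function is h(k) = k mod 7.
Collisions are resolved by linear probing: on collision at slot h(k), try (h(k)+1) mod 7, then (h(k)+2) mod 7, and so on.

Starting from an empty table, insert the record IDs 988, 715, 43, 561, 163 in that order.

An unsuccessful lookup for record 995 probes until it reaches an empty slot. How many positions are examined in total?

6

988: h=1 => slot 1
715: h=1, probe 1,2 => slot 2
43: h=1, probe 1,2,3 => slot 3
561: h=1, probe 1,2,3,4 => slot 4
163: h=2, probe 2,3,4,5 => slot 5
Table: [_, 988, 715, 43, 561, 163, _]
Lookup 995: h=1, probe 1,2,3,4,5,6 → slot 6 empty, not found.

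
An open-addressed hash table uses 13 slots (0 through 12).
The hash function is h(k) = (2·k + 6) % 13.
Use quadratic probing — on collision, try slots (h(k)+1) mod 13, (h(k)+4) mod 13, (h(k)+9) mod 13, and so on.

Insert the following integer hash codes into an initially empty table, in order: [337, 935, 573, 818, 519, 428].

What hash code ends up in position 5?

935

Insert 337: h=4, slot 4 empty => index 4.
Insert 935: h=4, slot 4 occupied => index 5.
Insert 573: h=8, slot 8 empty => index 8.
Insert 818: h=4, slots 4,5,8 occupied => index 0.
Insert 519: h=4, slots 4,5,8,0 occupied => index 7.
Insert 428: h=4, slots 4,5,8,0,7 occupied => index 3.
Table: [818, _, _, 428, 337, 935, _, 519, 573, _, _, _, _]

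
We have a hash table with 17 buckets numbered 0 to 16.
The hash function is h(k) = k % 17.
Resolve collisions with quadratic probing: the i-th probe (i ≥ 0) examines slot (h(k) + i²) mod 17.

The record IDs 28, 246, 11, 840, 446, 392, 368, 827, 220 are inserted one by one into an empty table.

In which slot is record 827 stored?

Insert 28: h=11, slot 11 empty -> index 11.
Insert 246: h=8, slot 8 empty -> index 8.
Insert 11: h=11, slot 11 occupied -> index 12.
Insert 840: h=7, slot 7 empty -> index 7.
Insert 446: h=4, slot 4 empty -> index 4.
Insert 392: h=1, slot 1 empty -> index 1.
Insert 368: h=11, slots 11,12 occupied -> index 15.
Insert 827: h=11, slots 11,12,15 occupied -> index 3.
Insert 220: h=16, slot 16 empty -> index 16.
Table: [_, 392, _, 827, 446, _, _, 840, 246, _, _, 28, 11, _, _, 368, 220]

3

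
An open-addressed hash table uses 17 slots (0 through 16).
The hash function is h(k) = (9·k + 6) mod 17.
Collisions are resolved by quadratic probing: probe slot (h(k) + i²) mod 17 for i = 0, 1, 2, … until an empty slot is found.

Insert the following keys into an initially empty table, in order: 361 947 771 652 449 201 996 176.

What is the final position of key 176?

361 hashes to 8; slot 8 is free → place at 8.
947 hashes to 12; slot 12 is free → place at 12.
771 hashes to 9; slot 9 is free → place at 9.
652 hashes to 9; 9 taken → place at 10.
449 hashes to 1; slot 1 is free → place at 1.
201 hashes to 13; slot 13 is free → place at 13.
996 hashes to 11; slot 11 is free → place at 11.
176 hashes to 9; 9,10,13,1,8 taken → place at 0.
Table: [176, 449, -, -, -, -, -, -, 361, 771, 652, 996, 947, 201, -, -, -]

0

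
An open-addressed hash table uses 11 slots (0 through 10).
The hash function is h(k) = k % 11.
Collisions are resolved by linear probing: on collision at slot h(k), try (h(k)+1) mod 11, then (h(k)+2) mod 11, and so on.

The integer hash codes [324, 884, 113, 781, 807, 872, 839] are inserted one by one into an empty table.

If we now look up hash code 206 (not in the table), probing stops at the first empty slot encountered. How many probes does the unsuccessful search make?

324: h=5 => slot 5
884: h=4 => slot 4
113: h=3 => slot 3
781: h=0 => slot 0
807: h=4, probe 4,5,6 => slot 6
872: h=3, probe 3,4,5,6,7 => slot 7
839: h=3, probe 3,4,5,6,7,8 => slot 8
Table: [781, ∅, ∅, 113, 884, 324, 807, 872, 839, ∅, ∅]
Lookup 206: h=8, probe 8,9 → slot 9 empty, not found.

2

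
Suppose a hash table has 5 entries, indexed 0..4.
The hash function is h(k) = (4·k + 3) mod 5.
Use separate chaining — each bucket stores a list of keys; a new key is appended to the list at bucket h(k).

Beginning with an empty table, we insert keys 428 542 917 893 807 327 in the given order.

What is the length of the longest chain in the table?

4

Insert 428: h=0, bucket 0 empty → new chain.
Insert 542: h=1, bucket 1 empty → new chain.
Insert 917: h=1, bucket 1 nonempty → append to chain.
Insert 893: h=0, bucket 0 nonempty → append to chain.
Insert 807: h=1, bucket 1 nonempty → append to chain.
Insert 327: h=1, bucket 1 nonempty → append to chain.
Final buckets:
0: 428 -> 893
1: 542 -> 917 -> 807 -> 327
2: ∅
3: ∅
4: ∅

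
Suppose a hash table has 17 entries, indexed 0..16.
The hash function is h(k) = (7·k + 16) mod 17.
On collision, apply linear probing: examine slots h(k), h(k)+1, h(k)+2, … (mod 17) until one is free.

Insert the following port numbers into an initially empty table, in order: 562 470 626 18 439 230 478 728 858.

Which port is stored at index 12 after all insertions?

626

562 hashes to 6; slot 6 is free => place at 6.
470 hashes to 8; slot 8 is free => place at 8.
626 hashes to 12; slot 12 is free => place at 12.
18 hashes to 6; 6 taken => place at 7.
439 hashes to 12; 12 taken => place at 13.
230 hashes to 11; slot 11 is free => place at 11.
478 hashes to 13; 13 taken => place at 14.
728 hashes to 12; 12,13,14 taken => place at 15.
858 hashes to 4; slot 4 is free => place at 4.
Table: [-, -, -, -, 858, -, 562, 18, 470, -, -, 230, 626, 439, 478, 728, -]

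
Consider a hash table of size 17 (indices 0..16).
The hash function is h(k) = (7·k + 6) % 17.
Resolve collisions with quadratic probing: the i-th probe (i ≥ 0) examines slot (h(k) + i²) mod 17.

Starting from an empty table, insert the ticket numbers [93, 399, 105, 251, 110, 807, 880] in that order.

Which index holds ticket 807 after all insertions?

3

93: h=11 → slot 11
399: h=11, probe 11,12 → slot 12
105: h=10 → slot 10
251: h=12, probe 12,13 → slot 13
110: h=11, probe 11,12,15 → slot 15
807: h=11, probe 11,12,15,3 → slot 3
880: h=12, probe 12,13,16 → slot 16
Table: [—, —, —, 807, —, —, —, —, —, —, 105, 93, 399, 251, —, 110, 880]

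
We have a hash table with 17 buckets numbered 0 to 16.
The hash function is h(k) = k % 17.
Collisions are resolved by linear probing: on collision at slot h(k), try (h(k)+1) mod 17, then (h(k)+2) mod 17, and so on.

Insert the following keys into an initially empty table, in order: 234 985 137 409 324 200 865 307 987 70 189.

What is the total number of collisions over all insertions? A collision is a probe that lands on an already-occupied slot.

Insert 234: h=13, slot 13 empty -> index 13.
Insert 985: h=16, slot 16 empty -> index 16.
Insert 137: h=1, slot 1 empty -> index 1.
Insert 409: h=1, slot 1 occupied -> index 2.
Insert 324: h=1, slots 1,2 occupied -> index 3.
Insert 200: h=13, slot 13 occupied -> index 14.
Insert 865: h=15, slot 15 empty -> index 15.
Insert 307: h=1, slots 1,2,3 occupied -> index 4.
Insert 987: h=1, slots 1,2,3,4 occupied -> index 5.
Insert 70: h=2, slots 2,3,4,5 occupied -> index 6.
Insert 189: h=2, slots 2,3,4,5,6 occupied -> index 7.
Table: [-, 137, 409, 324, 307, 987, 70, 189, -, -, -, -, -, 234, 200, 865, 985]

20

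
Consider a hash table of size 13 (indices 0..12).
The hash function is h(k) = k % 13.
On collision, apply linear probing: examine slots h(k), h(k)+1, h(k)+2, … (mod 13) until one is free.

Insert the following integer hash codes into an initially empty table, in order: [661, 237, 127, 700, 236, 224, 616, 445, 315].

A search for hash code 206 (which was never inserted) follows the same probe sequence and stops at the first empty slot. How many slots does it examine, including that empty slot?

3

661: h=11 => slot 11
237: h=3 => slot 3
127: h=10 => slot 10
700: h=11, probe 11,12 => slot 12
236: h=2 => slot 2
224: h=3, probe 3,4 => slot 4
616: h=5 => slot 5
445: h=3, probe 3,4,5,6 => slot 6
315: h=3, probe 3,4,5,6,7 => slot 7
Table: [-, -, 236, 237, 224, 616, 445, 315, -, -, 127, 661, 700]
Lookup 206: h=11, probe 11,12,0 → slot 0 empty, not found.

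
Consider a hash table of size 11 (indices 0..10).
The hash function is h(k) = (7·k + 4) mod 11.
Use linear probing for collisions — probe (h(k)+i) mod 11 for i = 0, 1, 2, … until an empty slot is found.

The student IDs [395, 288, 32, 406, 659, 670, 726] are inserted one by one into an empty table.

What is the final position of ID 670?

395: h=8 → slot 8
288: h=7 → slot 7
32: h=8, probe 8,9 → slot 9
406: h=8, probe 8,9,10 → slot 10
659: h=8, probe 8,9,10,0 → slot 0
670: h=8, probe 8,9,10,0,1 → slot 1
726: h=4 → slot 4
Table: [659, 670, —, —, 726, —, —, 288, 395, 32, 406]

1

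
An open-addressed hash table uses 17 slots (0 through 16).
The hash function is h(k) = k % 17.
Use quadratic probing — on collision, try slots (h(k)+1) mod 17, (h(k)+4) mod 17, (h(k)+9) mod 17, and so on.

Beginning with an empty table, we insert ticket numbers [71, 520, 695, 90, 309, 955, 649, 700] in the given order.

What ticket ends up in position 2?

700

71: h=3 -> slot 3
520: h=10 -> slot 10
695: h=15 -> slot 15
90: h=5 -> slot 5
309: h=3, probe 3,4 -> slot 4
955: h=3, probe 3,4,7 -> slot 7
649: h=3, probe 3,4,7,12 -> slot 12
700: h=3, probe 3,4,7,12,2 -> slot 2
Table: [_, _, 700, 71, 309, 90, _, 955, _, _, 520, _, 649, _, _, 695, _]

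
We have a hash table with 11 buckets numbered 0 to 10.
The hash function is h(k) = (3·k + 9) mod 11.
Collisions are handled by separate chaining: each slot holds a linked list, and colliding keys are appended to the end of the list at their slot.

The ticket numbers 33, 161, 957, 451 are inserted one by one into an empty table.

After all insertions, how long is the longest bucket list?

3

33 -> bucket 9
161 -> bucket 8
957 -> bucket 9 (collision)
451 -> bucket 9 (collision)
Final buckets:
0: -
1: -
2: -
3: -
4: -
5: -
6: -
7: -
8: 161
9: 33 -> 957 -> 451
10: -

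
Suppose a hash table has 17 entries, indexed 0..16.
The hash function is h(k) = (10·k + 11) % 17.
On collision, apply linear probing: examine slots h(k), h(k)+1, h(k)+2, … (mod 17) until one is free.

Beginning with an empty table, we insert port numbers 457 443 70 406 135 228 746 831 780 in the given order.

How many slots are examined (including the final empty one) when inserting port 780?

457 hashes to 8; slot 8 is free -> place at 8.
443 hashes to 4; slot 4 is free -> place at 4.
70 hashes to 14; slot 14 is free -> place at 14.
406 hashes to 8; 8 taken -> place at 9.
135 hashes to 1; slot 1 is free -> place at 1.
228 hashes to 13; slot 13 is free -> place at 13.
746 hashes to 8; 8,9 taken -> place at 10.
831 hashes to 8; 8,9,10 taken -> place at 11.
780 hashes to 8; 8,9,10,11 taken -> place at 12.
Table: [∅, 135, ∅, ∅, 443, ∅, ∅, ∅, 457, 406, 746, 831, 780, 228, 70, ∅, ∅]

5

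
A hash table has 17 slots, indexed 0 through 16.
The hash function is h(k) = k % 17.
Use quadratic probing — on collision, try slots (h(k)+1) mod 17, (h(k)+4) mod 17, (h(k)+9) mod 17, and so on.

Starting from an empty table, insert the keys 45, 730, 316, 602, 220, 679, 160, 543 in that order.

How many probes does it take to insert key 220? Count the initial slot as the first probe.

Insert 45: h=11, slot 11 empty => index 11.
Insert 730: h=16, slot 16 empty => index 16.
Insert 316: h=10, slot 10 empty => index 10.
Insert 602: h=7, slot 7 empty => index 7.
Insert 220: h=16, slot 16 occupied => index 0.
Insert 679: h=16, slots 16,0 occupied => index 3.
Insert 160: h=7, slot 7 occupied => index 8.
Insert 543: h=16, slots 16,0,3,8 occupied => index 15.
Table: [220, ., ., 679, ., ., ., 602, 160, ., 316, 45, ., ., ., 543, 730]

2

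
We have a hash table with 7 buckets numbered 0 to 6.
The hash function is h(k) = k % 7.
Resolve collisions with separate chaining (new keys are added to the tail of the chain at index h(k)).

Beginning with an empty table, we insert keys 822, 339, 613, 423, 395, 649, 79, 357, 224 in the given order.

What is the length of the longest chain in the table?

Insert 822: h=3, bucket 3 empty → new chain.
Insert 339: h=3, bucket 3 nonempty → append to chain.
Insert 613: h=4, bucket 4 empty → new chain.
Insert 423: h=3, bucket 3 nonempty → append to chain.
Insert 395: h=3, bucket 3 nonempty → append to chain.
Insert 649: h=5, bucket 5 empty → new chain.
Insert 79: h=2, bucket 2 empty → new chain.
Insert 357: h=0, bucket 0 empty → new chain.
Insert 224: h=0, bucket 0 nonempty → append to chain.
Final buckets:
0: 357 -> 224
1: -
2: 79
3: 822 -> 339 -> 423 -> 395
4: 613
5: 649
6: -

4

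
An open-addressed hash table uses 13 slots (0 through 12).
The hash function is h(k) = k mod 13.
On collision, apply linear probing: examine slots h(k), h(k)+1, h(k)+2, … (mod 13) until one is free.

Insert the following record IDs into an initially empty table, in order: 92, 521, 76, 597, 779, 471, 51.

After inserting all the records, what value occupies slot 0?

779

Insert 92: h=1, slot 1 empty => index 1.
Insert 521: h=1, slot 1 occupied => index 2.
Insert 76: h=11, slot 11 empty => index 11.
Insert 597: h=12, slot 12 empty => index 12.
Insert 779: h=12, slot 12 occupied => index 0.
Insert 471: h=3, slot 3 empty => index 3.
Insert 51: h=12, slots 12,0,1,2,3 occupied => index 4.
Table: [779, 92, 521, 471, 51, ∅, ∅, ∅, ∅, ∅, ∅, 76, 597]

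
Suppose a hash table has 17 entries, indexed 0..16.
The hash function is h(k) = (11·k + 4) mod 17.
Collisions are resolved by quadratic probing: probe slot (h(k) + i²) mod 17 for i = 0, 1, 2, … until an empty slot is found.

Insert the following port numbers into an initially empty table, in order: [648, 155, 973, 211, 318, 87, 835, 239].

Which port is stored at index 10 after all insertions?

648 hashes to 9; slot 9 is free → place at 9.
155 hashes to 9; 9 taken → place at 10.
973 hashes to 14; slot 14 is free → place at 14.
211 hashes to 13; slot 13 is free → place at 13.
318 hashes to 0; slot 0 is free → place at 0.
87 hashes to 9; 9,10,13 taken → place at 1.
835 hashes to 9; 9,10,13,1 taken → place at 8.
239 hashes to 15; slot 15 is free → place at 15.
Table: [318, 87, ., ., ., ., ., ., 835, 648, 155, ., ., 211, 973, 239, .]

155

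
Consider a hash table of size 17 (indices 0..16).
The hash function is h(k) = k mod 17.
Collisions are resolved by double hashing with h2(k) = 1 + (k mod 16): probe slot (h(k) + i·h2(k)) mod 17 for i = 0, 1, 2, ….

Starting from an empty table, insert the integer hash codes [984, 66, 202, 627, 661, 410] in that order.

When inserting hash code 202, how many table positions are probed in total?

984: h=15 => slot 15
66: h=15, h2=3, probe 15,1 => slot 1
202: h=15, h2=11, probe 15,9 => slot 9
627: h=15, h2=4, probe 15,2 => slot 2
661: h=15, h2=6, probe 15,4 => slot 4
410: h=2, h2=11, probe 2,13 => slot 13
Table: [_, 66, 627, _, 661, _, _, _, _, 202, _, _, _, 410, _, 984, _]

2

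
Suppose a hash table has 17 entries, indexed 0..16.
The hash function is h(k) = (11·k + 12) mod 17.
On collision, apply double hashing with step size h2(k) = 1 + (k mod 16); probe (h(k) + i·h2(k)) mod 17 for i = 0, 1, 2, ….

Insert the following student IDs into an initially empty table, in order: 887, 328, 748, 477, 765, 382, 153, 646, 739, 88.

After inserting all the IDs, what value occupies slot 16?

328

887 hashes to 11; slot 11 is free => place at 11.
328 hashes to 16; slot 16 is free => place at 16.
748 hashes to 12; slot 12 is free => place at 12.
477 hashes to 6; slot 6 is free => place at 6.
765 hashes to 12, h2=14; 12 taken => place at 9.
382 hashes to 15; slot 15 is free => place at 15.
153 hashes to 12, h2=10; 12 taken => place at 5.
646 hashes to 12, h2=7; 12 taken => place at 2.
739 hashes to 15, h2=4; 15,2,6 taken => place at 10.
88 hashes to 11, h2=9; 11 taken => place at 3.
Table: [∅, ∅, 646, 88, ∅, 153, 477, ∅, ∅, 765, 739, 887, 748, ∅, ∅, 382, 328]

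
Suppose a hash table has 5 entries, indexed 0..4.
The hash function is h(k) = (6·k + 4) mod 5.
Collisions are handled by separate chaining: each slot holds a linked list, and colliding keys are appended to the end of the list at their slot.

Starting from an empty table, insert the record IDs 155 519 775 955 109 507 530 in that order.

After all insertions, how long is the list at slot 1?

155 -> bucket 4
519 -> bucket 3
775 -> bucket 4 (collision)
955 -> bucket 4 (collision)
109 -> bucket 3 (collision)
507 -> bucket 1
530 -> bucket 4 (collision)
Final buckets:
0: ∅
1: 507
2: ∅
3: 519 -> 109
4: 155 -> 775 -> 955 -> 530

1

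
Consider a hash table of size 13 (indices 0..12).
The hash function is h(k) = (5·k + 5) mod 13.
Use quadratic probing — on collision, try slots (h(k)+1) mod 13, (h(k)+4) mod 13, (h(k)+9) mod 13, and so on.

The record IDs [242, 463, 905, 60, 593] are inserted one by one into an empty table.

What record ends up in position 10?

905

242: h=6 -> slot 6
463: h=6, probe 6,7 -> slot 7
905: h=6, probe 6,7,10 -> slot 10
60: h=6, probe 6,7,10,2 -> slot 2
593: h=6, probe 6,7,10,2,9 -> slot 9
Table: [-, -, 60, -, -, -, 242, 463, -, 593, 905, -, -]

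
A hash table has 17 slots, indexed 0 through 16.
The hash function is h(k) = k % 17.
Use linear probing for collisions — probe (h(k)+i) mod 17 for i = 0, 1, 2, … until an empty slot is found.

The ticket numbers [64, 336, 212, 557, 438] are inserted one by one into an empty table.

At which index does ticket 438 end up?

16

64: h=13 => slot 13
336: h=13, probe 13,14 => slot 14
212: h=8 => slot 8
557: h=13, probe 13,14,15 => slot 15
438: h=13, probe 13,14,15,16 => slot 16
Table: [—, —, —, —, —, —, —, —, 212, —, —, —, —, 64, 336, 557, 438]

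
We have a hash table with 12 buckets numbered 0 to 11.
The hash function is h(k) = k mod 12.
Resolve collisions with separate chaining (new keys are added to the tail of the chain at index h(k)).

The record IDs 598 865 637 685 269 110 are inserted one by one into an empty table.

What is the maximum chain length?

3

598 -> bucket 10
865 -> bucket 1
637 -> bucket 1 (collision)
685 -> bucket 1 (collision)
269 -> bucket 5
110 -> bucket 2
Final buckets:
0: -
1: 865 -> 637 -> 685
2: 110
3: -
4: -
5: 269
6: -
7: -
8: -
9: -
10: 598
11: -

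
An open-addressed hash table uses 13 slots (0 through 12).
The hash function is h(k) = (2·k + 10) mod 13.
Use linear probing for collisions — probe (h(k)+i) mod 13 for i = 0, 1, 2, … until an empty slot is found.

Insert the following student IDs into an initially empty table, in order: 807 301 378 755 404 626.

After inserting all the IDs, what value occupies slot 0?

807: h=12 -> slot 12
301: h=1 -> slot 1
378: h=12, probe 12,0 -> slot 0
755: h=12, probe 12,0,1,2 -> slot 2
404: h=12, probe 12,0,1,2,3 -> slot 3
626: h=1, probe 1,2,3,4 -> slot 4
Table: [378, 301, 755, 404, 626, ., ., ., ., ., ., ., 807]

378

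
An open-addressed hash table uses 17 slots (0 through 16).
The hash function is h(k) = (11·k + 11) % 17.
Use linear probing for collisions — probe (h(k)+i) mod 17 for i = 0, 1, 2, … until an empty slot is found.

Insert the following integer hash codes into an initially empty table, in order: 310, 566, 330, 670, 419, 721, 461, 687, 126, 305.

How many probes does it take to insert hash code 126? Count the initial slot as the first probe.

310: h=4 → slot 4
566: h=15 → slot 15
330: h=3 → slot 3
670: h=3, probe 3,4,5 → slot 5
419: h=13 → slot 13
721: h=3, probe 3,4,5,6 → slot 6
461: h=16 → slot 16
687: h=3, probe 3,4,5,6,7 → slot 7
126: h=3, probe 3,4,5,6,7,8 → slot 8
305: h=0 → slot 0
Table: [305, ∅, ∅, 330, 310, 670, 721, 687, 126, ∅, ∅, ∅, ∅, 419, ∅, 566, 461]

6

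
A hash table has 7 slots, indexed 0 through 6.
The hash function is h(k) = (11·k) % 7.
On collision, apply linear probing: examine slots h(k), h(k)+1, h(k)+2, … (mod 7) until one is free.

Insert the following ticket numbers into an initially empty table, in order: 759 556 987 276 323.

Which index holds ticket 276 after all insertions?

759: h=5 => slot 5
556: h=5, probe 5,6 => slot 6
987: h=0 => slot 0
276: h=5, probe 5,6,0,1 => slot 1
323: h=4 => slot 4
Table: [987, 276, ∅, ∅, 323, 759, 556]

1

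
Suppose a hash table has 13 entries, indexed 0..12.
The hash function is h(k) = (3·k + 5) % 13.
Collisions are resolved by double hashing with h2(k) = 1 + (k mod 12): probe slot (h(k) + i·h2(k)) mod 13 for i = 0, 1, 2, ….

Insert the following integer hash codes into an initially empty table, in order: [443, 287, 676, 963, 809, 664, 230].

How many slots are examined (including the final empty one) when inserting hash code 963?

443 hashes to 8; slot 8 is free → place at 8.
287 hashes to 8, h2=12; 8 taken → place at 7.
676 hashes to 5; slot 5 is free → place at 5.
963 hashes to 8, h2=4; 8 taken → place at 12.
809 hashes to 1; slot 1 is free → place at 1.
664 hashes to 8, h2=5; 8 taken → place at 0.
230 hashes to 6; slot 6 is free → place at 6.
Table: [664, 809, ., ., ., 676, 230, 287, 443, ., ., ., 963]

2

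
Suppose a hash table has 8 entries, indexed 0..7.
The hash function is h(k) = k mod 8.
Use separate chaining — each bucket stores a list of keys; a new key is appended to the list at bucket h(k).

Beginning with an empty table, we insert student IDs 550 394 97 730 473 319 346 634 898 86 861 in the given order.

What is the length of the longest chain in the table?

5

Insert 550: h=6, bucket 6 empty -> new chain.
Insert 394: h=2, bucket 2 empty -> new chain.
Insert 97: h=1, bucket 1 empty -> new chain.
Insert 730: h=2, bucket 2 nonempty -> append to chain.
Insert 473: h=1, bucket 1 nonempty -> append to chain.
Insert 319: h=7, bucket 7 empty -> new chain.
Insert 346: h=2, bucket 2 nonempty -> append to chain.
Insert 634: h=2, bucket 2 nonempty -> append to chain.
Insert 898: h=2, bucket 2 nonempty -> append to chain.
Insert 86: h=6, bucket 6 nonempty -> append to chain.
Insert 861: h=5, bucket 5 empty -> new chain.
Final buckets:
0: .
1: 97 -> 473
2: 394 -> 730 -> 346 -> 634 -> 898
3: .
4: .
5: 861
6: 550 -> 86
7: 319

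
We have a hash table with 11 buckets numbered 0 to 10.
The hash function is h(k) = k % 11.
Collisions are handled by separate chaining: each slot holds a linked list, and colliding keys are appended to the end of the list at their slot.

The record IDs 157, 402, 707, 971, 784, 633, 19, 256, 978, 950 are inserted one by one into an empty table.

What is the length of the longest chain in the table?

5

157 -> bucket 3
402 -> bucket 6
707 -> bucket 3 (collision)
971 -> bucket 3 (collision)
784 -> bucket 3 (collision)
633 -> bucket 6 (collision)
19 -> bucket 8
256 -> bucket 3 (collision)
978 -> bucket 10
950 -> bucket 4
Final buckets:
0: -
1: -
2: -
3: 157 -> 707 -> 971 -> 784 -> 256
4: 950
5: -
6: 402 -> 633
7: -
8: 19
9: -
10: 978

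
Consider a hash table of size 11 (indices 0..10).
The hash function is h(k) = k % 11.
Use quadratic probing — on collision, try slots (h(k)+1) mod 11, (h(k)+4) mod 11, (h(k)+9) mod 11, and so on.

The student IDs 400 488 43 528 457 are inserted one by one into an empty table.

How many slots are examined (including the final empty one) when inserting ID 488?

2

400 hashes to 4; slot 4 is free → place at 4.
488 hashes to 4; 4 taken → place at 5.
43 hashes to 10; slot 10 is free → place at 10.
528 hashes to 0; slot 0 is free → place at 0.
457 hashes to 6; slot 6 is free → place at 6.
Table: [528, ., ., ., 400, 488, 457, ., ., ., 43]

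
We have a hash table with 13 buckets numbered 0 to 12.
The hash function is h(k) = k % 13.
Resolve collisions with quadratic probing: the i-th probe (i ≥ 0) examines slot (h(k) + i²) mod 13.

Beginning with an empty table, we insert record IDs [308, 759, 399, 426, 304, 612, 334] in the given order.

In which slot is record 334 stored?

0

Insert 308: h=9, slot 9 empty => index 9.
Insert 759: h=5, slot 5 empty => index 5.
Insert 399: h=9, slot 9 occupied => index 10.
Insert 426: h=10, slot 10 occupied => index 11.
Insert 304: h=5, slot 5 occupied => index 6.
Insert 612: h=1, slot 1 empty => index 1.
Insert 334: h=9, slots 9,10 occupied => index 0.
Table: [334, 612, ., ., ., 759, 304, ., ., 308, 399, 426, .]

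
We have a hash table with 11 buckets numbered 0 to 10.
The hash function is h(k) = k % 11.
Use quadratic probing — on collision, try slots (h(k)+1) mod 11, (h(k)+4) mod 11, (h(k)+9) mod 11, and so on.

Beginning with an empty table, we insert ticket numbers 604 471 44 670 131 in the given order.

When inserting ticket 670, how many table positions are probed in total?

604: h=10 -> slot 10
471: h=9 -> slot 9
44: h=0 -> slot 0
670: h=10, probe 10,0,3 -> slot 3
131: h=10, probe 10,0,3,8 -> slot 8
Table: [44, ., ., 670, ., ., ., ., 131, 471, 604]

3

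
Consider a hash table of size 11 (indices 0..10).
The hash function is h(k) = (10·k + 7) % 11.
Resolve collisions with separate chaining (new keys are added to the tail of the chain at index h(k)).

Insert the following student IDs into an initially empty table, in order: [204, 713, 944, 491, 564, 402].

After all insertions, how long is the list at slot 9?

2

Insert 204: h=1, bucket 1 empty → new chain.
Insert 713: h=9, bucket 9 empty → new chain.
Insert 944: h=9, bucket 9 nonempty → append to chain.
Insert 491: h=0, bucket 0 empty → new chain.
Insert 564: h=4, bucket 4 empty → new chain.
Insert 402: h=1, bucket 1 nonempty → append to chain.
Final buckets:
0: 491
1: 204 -> 402
2: -
3: -
4: 564
5: -
6: -
7: -
8: -
9: 713 -> 944
10: -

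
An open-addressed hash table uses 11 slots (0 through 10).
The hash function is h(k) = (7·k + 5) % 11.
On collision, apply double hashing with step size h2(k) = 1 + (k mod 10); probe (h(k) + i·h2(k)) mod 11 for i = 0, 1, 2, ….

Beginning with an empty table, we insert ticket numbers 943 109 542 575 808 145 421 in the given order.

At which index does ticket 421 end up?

1

943: h=6 => slot 6
109: h=9 => slot 9
542: h=4 => slot 4
575: h=4, h2=6, probe 4,10 => slot 10
808: h=7 => slot 7
145: h=8 => slot 8
421: h=4, h2=2, probe 4,6,8,10,1 => slot 1
Table: [—, 421, —, —, 542, —, 943, 808, 145, 109, 575]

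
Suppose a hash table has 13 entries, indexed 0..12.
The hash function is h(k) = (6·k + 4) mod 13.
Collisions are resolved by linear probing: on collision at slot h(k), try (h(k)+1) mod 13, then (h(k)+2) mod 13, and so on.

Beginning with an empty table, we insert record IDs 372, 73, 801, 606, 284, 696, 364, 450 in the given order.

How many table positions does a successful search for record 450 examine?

7

Insert 372: h=0, slot 0 empty → index 0.
Insert 73: h=0, slot 0 occupied → index 1.
Insert 801: h=0, slots 0,1 occupied → index 2.
Insert 606: h=0, slots 0,1,2 occupied → index 3.
Insert 284: h=5, slot 5 empty → index 5.
Insert 696: h=7, slot 7 empty → index 7.
Insert 364: h=4, slot 4 empty → index 4.
Insert 450: h=0, slots 0,1,2,3,4,5 occupied → index 6.
Table: [372, 73, 801, 606, 364, 284, 450, 696, ., ., ., ., .]
Lookup 450: h=0, probe 0,1,2,3,4,5,6 → found at 6.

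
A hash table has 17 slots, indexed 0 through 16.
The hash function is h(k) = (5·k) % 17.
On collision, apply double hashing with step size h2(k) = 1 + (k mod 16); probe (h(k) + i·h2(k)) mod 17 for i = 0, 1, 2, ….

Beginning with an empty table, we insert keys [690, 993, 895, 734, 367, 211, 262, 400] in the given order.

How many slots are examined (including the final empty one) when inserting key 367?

3

Insert 690: h=16, slot 16 empty → index 16.
Insert 993: h=1, slot 1 empty → index 1.
Insert 895: h=4, slot 4 empty → index 4.
Insert 734: h=15, slot 15 empty → index 15.
Insert 367: h=16, h2=16, slots 16,15 occupied → index 14.
Insert 211: h=1, h2=4, slot 1 occupied → index 5.
Insert 262: h=1, h2=7, slot 1 occupied → index 8.
Insert 400: h=11, slot 11 empty → index 11.
Table: [∅, 993, ∅, ∅, 895, 211, ∅, ∅, 262, ∅, ∅, 400, ∅, ∅, 367, 734, 690]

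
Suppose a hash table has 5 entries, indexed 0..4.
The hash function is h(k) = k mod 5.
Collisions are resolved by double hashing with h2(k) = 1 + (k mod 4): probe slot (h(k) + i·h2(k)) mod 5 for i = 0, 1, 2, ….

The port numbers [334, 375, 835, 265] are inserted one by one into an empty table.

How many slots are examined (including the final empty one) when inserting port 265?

2

Insert 334: h=4, slot 4 empty -> index 4.
Insert 375: h=0, slot 0 empty -> index 0.
Insert 835: h=0, h2=4, slots 0,4 occupied -> index 3.
Insert 265: h=0, h2=2, slot 0 occupied -> index 2.
Table: [375, ., 265, 835, 334]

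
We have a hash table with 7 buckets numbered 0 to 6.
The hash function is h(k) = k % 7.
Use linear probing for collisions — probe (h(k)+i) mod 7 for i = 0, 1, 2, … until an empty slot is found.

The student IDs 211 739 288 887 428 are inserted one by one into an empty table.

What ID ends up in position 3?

428

Insert 211: h=1, slot 1 empty => index 1.
Insert 739: h=4, slot 4 empty => index 4.
Insert 288: h=1, slot 1 occupied => index 2.
Insert 887: h=5, slot 5 empty => index 5.
Insert 428: h=1, slots 1,2 occupied => index 3.
Table: [., 211, 288, 428, 739, 887, .]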